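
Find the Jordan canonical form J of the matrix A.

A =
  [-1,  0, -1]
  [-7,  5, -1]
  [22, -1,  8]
J_3(4)

The characteristic polynomial is
  det(x·I − A) = x^3 - 12*x^2 + 48*x - 64 = (x - 4)^3

Eigenvalues and multiplicities (the geometric multiplicity of λ is n − rank(A − λI), which equals the number of Jordan blocks for λ):
  λ = 4: algebraic multiplicity = 3, geometric multiplicity = 1

Determining the block sizes for each eigenvalue:
  λ = 4: one block (gm = 1), so the single block has size am = 3 → block sizes [3]

Assembling the blocks gives a Jordan form
J =
  [4, 1, 0]
  [0, 4, 1]
  [0, 0, 4]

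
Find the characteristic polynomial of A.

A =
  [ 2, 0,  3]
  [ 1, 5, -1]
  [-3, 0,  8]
x^3 - 15*x^2 + 75*x - 125

Expanding det(x·I − A) (e.g. by cofactor expansion or by noting that A is similar to its Jordan form J, which has the same characteristic polynomial as A) gives
  χ_A(x) = x^3 - 15*x^2 + 75*x - 125
which factors as (x - 5)^3. The eigenvalues (with algebraic multiplicities) are λ = 5 with multiplicity 3.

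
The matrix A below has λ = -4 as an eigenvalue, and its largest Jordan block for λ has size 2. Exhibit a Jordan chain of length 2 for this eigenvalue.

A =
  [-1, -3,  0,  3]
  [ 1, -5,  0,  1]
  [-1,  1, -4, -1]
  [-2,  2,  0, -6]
A Jordan chain for λ = -4 of length 2:
v_1 = (3, 1, -1, -2)ᵀ
v_2 = (1, 0, 0, 0)ᵀ

Let N = A − (-4)·I. We want v_2 with N^2 v_2 = 0 but N^1 v_2 ≠ 0; then v_{j-1} := N · v_j for j = 2, …, 2.

Pick v_2 = (1, 0, 0, 0)ᵀ.
Then v_1 = N · v_2 = (3, 1, -1, -2)ᵀ.

Sanity check: (A − (-4)·I) v_1 = (0, 0, 0, 0)ᵀ = 0. ✓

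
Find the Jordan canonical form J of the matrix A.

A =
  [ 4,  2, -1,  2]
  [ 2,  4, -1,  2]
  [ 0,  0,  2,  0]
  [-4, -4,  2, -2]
J_2(2) ⊕ J_1(2) ⊕ J_1(2)

The characteristic polynomial is
  det(x·I − A) = x^4 - 8*x^3 + 24*x^2 - 32*x + 16 = (x - 2)^4

Eigenvalues and multiplicities (the geometric multiplicity of λ is n − rank(A − λI), which equals the number of Jordan blocks for λ):
  λ = 2: algebraic multiplicity = 4, geometric multiplicity = 3

Determining the block sizes for each eigenvalue:
  λ = 2: 3 blocks summing to 4 forces exactly one block of size 2 and the rest size 1 → block sizes [2, 1, 1]

Assembling the blocks gives a Jordan form
J =
  [2, 1, 0, 0]
  [0, 2, 0, 0]
  [0, 0, 2, 0]
  [0, 0, 0, 2]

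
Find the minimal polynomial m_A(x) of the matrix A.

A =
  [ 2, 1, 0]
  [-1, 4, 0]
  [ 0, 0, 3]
x^2 - 6*x + 9

The characteristic polynomial is χ_A(x) = (x - 3)^3, so the eigenvalues are known. The minimal polynomial is
  m_A(x) = Π_λ (x − λ)^{k_λ}
where k_λ is the size of the *largest* Jordan block for λ (equivalently, the smallest k with (A − λI)^k v = 0 for every generalised eigenvector v of λ).

  λ = 3: largest Jordan block has size 2, contributing (x − 3)^2

So m_A(x) = (x - 3)^2 = x^2 - 6*x + 9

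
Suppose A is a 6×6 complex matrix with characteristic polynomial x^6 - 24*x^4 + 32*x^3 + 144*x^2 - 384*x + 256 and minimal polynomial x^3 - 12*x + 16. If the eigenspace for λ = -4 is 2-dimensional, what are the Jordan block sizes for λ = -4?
Block sizes for λ = -4: [1, 1]

Step 1 — from the characteristic polynomial, algebraic multiplicity of λ = -4 is 2. From dim ker(A − (-4)·I) = 2, there are exactly 2 Jordan blocks for λ = -4.
Step 2 — from the minimal polynomial, the factor (x + 4) tells us the largest block for λ = -4 has size 1.
Step 3 — with total size 2, 2 blocks, and largest block 1, the block sizes (in nonincreasing order) are [1, 1].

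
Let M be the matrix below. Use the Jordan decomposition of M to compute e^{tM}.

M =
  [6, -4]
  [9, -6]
e^{tM} =
  [6*t + 1, -4*t]
  [9*t, 1 - 6*t]

Strategy: write M = P · J · P⁻¹ where J is a Jordan canonical form, so e^{tM} = P · e^{tJ} · P⁻¹, and e^{tJ} can be computed block-by-block.

M has Jordan form
J =
  [0, 1]
  [0, 0]
(up to reordering of blocks).

Per-block formulas:
  For a 2×2 Jordan block J_2(0): exp(t · J_2(0)) = e^(0t)·(I + t·N), where N is the 2×2 nilpotent shift.

After assembling e^{tJ} and conjugating by P, we get:

e^{tM} =
  [6*t + 1, -4*t]
  [9*t, 1 - 6*t]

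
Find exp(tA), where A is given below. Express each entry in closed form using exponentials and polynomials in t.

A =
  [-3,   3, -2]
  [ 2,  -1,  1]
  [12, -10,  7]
e^{tA} =
  [-t^2*exp(t) - 4*t*exp(t) + exp(t), t^2*exp(t) + 3*t*exp(t), -t^2*exp(t)/2 - 2*t*exp(t)]
  [2*t*exp(t), -2*t*exp(t) + exp(t), t*exp(t)]
  [2*t^2*exp(t) + 12*t*exp(t), -2*t^2*exp(t) - 10*t*exp(t), t^2*exp(t) + 6*t*exp(t) + exp(t)]

Strategy: write A = P · J · P⁻¹ where J is a Jordan canonical form, so e^{tA} = P · e^{tJ} · P⁻¹, and e^{tJ} can be computed block-by-block.

A has Jordan form
J =
  [1, 1, 0]
  [0, 1, 1]
  [0, 0, 1]
(up to reordering of blocks).

Per-block formulas:
  For a 3×3 Jordan block J_3(1): exp(t · J_3(1)) = e^(1t)·(I + t·N + (t^2/2)·N^2), where N is the 3×3 nilpotent shift.

After assembling e^{tJ} and conjugating by P, we get:

e^{tA} =
  [-t^2*exp(t) - 4*t*exp(t) + exp(t), t^2*exp(t) + 3*t*exp(t), -t^2*exp(t)/2 - 2*t*exp(t)]
  [2*t*exp(t), -2*t*exp(t) + exp(t), t*exp(t)]
  [2*t^2*exp(t) + 12*t*exp(t), -2*t^2*exp(t) - 10*t*exp(t), t^2*exp(t) + 6*t*exp(t) + exp(t)]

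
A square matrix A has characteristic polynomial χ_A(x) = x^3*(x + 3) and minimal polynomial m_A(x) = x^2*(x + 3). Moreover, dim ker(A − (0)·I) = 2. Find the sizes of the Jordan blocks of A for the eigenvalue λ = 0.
Block sizes for λ = 0: [2, 1]

Step 1 — from the characteristic polynomial, algebraic multiplicity of λ = 0 is 3. From dim ker(A − (0)·I) = 2, there are exactly 2 Jordan blocks for λ = 0.
Step 2 — from the minimal polynomial, the factor (x − 0)^2 tells us the largest block for λ = 0 has size 2.
Step 3 — with total size 3, 2 blocks, and largest block 2, the block sizes (in nonincreasing order) are [2, 1].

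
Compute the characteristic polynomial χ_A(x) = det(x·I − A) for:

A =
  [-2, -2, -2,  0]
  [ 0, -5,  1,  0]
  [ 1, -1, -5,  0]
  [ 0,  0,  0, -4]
x^4 + 16*x^3 + 96*x^2 + 256*x + 256

Expanding det(x·I − A) (e.g. by cofactor expansion or by noting that A is similar to its Jordan form J, which has the same characteristic polynomial as A) gives
  χ_A(x) = x^4 + 16*x^3 + 96*x^2 + 256*x + 256
which factors as (x + 4)^4. The eigenvalues (with algebraic multiplicities) are λ = -4 with multiplicity 4.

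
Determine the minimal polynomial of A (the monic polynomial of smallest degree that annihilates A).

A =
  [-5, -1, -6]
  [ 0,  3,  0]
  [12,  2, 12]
x^3 - 10*x^2 + 33*x - 36

The characteristic polynomial is χ_A(x) = (x - 4)*(x - 3)^2, so the eigenvalues are known. The minimal polynomial is
  m_A(x) = Π_λ (x − λ)^{k_λ}
where k_λ is the size of the *largest* Jordan block for λ (equivalently, the smallest k with (A − λI)^k v = 0 for every generalised eigenvector v of λ).

  λ = 3: largest Jordan block has size 2, contributing (x − 3)^2
  λ = 4: largest Jordan block has size 1, contributing (x − 4)

So m_A(x) = (x - 4)*(x - 3)^2 = x^3 - 10*x^2 + 33*x - 36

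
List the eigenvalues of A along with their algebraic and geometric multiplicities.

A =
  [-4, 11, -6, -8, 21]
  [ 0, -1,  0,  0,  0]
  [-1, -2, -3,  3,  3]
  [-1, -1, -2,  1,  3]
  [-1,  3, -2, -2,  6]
λ = -1: alg = 4, geom = 2; λ = 3: alg = 1, geom = 1

Step 1 — factor the characteristic polynomial to read off the algebraic multiplicities:
  χ_A(x) = (x - 3)*(x + 1)^4

Step 2 — compute geometric multiplicities via the rank-nullity identity g(λ) = n − rank(A − λI):
  rank(A − (-1)·I) = 3, so dim ker(A − (-1)·I) = n − 3 = 2
  rank(A − (3)·I) = 4, so dim ker(A − (3)·I) = n − 4 = 1

Summary:
  λ = -1: algebraic multiplicity = 4, geometric multiplicity = 2
  λ = 3: algebraic multiplicity = 1, geometric multiplicity = 1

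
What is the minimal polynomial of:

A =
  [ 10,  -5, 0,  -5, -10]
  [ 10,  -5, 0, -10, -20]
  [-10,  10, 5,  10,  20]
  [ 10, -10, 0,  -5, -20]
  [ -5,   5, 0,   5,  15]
x^2 - 5*x

The characteristic polynomial is χ_A(x) = x*(x - 5)^4, so the eigenvalues are known. The minimal polynomial is
  m_A(x) = Π_λ (x − λ)^{k_λ}
where k_λ is the size of the *largest* Jordan block for λ (equivalently, the smallest k with (A − λI)^k v = 0 for every generalised eigenvector v of λ).

  λ = 0: largest Jordan block has size 1, contributing (x − 0)
  λ = 5: largest Jordan block has size 1, contributing (x − 5)

So m_A(x) = x*(x - 5) = x^2 - 5*x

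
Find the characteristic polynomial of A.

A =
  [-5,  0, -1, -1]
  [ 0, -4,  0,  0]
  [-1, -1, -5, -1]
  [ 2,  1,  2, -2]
x^4 + 16*x^3 + 96*x^2 + 256*x + 256

Expanding det(x·I − A) (e.g. by cofactor expansion or by noting that A is similar to its Jordan form J, which has the same characteristic polynomial as A) gives
  χ_A(x) = x^4 + 16*x^3 + 96*x^2 + 256*x + 256
which factors as (x + 4)^4. The eigenvalues (with algebraic multiplicities) are λ = -4 with multiplicity 4.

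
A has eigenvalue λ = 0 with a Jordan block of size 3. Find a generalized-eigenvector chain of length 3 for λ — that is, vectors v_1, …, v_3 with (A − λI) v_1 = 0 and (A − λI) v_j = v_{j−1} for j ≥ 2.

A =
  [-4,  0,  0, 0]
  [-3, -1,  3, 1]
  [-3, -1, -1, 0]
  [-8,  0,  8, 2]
A Jordan chain for λ = 0 of length 3:
v_1 = (0, -2, 2, -8)ᵀ
v_2 = (0, -1, -1, 0)ᵀ
v_3 = (0, 1, 0, 0)ᵀ

Let N = A − (0)·I. We want v_3 with N^3 v_3 = 0 but N^2 v_3 ≠ 0; then v_{j-1} := N · v_j for j = 3, …, 2.

Pick v_3 = (0, 1, 0, 0)ᵀ.
Then v_2 = N · v_3 = (0, -1, -1, 0)ᵀ.
Then v_1 = N · v_2 = (0, -2, 2, -8)ᵀ.

Sanity check: (A − (0)·I) v_1 = (0, 0, 0, 0)ᵀ = 0. ✓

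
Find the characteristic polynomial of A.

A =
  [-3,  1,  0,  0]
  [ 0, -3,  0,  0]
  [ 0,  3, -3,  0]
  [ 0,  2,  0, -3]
x^4 + 12*x^3 + 54*x^2 + 108*x + 81

Expanding det(x·I − A) (e.g. by cofactor expansion or by noting that A is similar to its Jordan form J, which has the same characteristic polynomial as A) gives
  χ_A(x) = x^4 + 12*x^3 + 54*x^2 + 108*x + 81
which factors as (x + 3)^4. The eigenvalues (with algebraic multiplicities) are λ = -3 with multiplicity 4.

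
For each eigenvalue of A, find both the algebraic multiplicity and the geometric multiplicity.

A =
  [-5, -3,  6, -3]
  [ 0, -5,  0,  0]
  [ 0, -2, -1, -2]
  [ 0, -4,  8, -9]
λ = -5: alg = 4, geom = 3

Step 1 — factor the characteristic polynomial to read off the algebraic multiplicities:
  χ_A(x) = (x + 5)^4

Step 2 — compute geometric multiplicities via the rank-nullity identity g(λ) = n − rank(A − λI):
  rank(A − (-5)·I) = 1, so dim ker(A − (-5)·I) = n − 1 = 3

Summary:
  λ = -5: algebraic multiplicity = 4, geometric multiplicity = 3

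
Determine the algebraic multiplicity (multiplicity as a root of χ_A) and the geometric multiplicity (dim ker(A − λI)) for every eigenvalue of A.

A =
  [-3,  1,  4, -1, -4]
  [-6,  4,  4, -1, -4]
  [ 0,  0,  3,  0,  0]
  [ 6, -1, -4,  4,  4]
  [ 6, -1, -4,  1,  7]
λ = 3: alg = 5, geom = 4

Step 1 — factor the characteristic polynomial to read off the algebraic multiplicities:
  χ_A(x) = (x - 3)^5

Step 2 — compute geometric multiplicities via the rank-nullity identity g(λ) = n − rank(A − λI):
  rank(A − (3)·I) = 1, so dim ker(A − (3)·I) = n − 1 = 4

Summary:
  λ = 3: algebraic multiplicity = 5, geometric multiplicity = 4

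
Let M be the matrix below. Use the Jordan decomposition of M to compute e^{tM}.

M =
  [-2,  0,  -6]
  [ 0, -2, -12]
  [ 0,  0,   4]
e^{tM} =
  [exp(-2*t), 0, -exp(4*t) + exp(-2*t)]
  [0, exp(-2*t), -2*exp(4*t) + 2*exp(-2*t)]
  [0, 0, exp(4*t)]

Strategy: write M = P · J · P⁻¹ where J is a Jordan canonical form, so e^{tM} = P · e^{tJ} · P⁻¹, and e^{tJ} can be computed block-by-block.

M has Jordan form
J =
  [-2,  0, 0]
  [ 0, -2, 0]
  [ 0,  0, 4]
(up to reordering of blocks).

Per-block formulas:
  For a 1×1 block at λ = -2: exp(t · [-2]) = [e^(-2t)].
  For a 1×1 block at λ = 4: exp(t · [4]) = [e^(4t)].

After assembling e^{tJ} and conjugating by P, we get:

e^{tM} =
  [exp(-2*t), 0, -exp(4*t) + exp(-2*t)]
  [0, exp(-2*t), -2*exp(4*t) + 2*exp(-2*t)]
  [0, 0, exp(4*t)]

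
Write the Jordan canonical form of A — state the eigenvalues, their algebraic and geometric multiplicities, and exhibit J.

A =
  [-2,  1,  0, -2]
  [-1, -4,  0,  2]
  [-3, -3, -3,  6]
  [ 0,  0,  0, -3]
J_2(-3) ⊕ J_1(-3) ⊕ J_1(-3)

The characteristic polynomial is
  det(x·I − A) = x^4 + 12*x^3 + 54*x^2 + 108*x + 81 = (x + 3)^4

Eigenvalues and multiplicities (the geometric multiplicity of λ is n − rank(A − λI), which equals the number of Jordan blocks for λ):
  λ = -3: algebraic multiplicity = 4, geometric multiplicity = 3

Determining the block sizes for each eigenvalue:
  λ = -3: 3 blocks summing to 4 forces exactly one block of size 2 and the rest size 1 → block sizes [2, 1, 1]

Assembling the blocks gives a Jordan form
J =
  [-3,  1,  0,  0]
  [ 0, -3,  0,  0]
  [ 0,  0, -3,  0]
  [ 0,  0,  0, -3]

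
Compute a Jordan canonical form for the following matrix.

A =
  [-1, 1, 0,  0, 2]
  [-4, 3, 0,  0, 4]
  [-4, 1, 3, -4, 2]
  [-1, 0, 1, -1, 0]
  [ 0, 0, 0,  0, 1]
J_2(1) ⊕ J_2(1) ⊕ J_1(1)

The characteristic polynomial is
  det(x·I − A) = x^5 - 5*x^4 + 10*x^3 - 10*x^2 + 5*x - 1 = (x - 1)^5

Eigenvalues and multiplicities (the geometric multiplicity of λ is n − rank(A − λI), which equals the number of Jordan blocks for λ):
  λ = 1: algebraic multiplicity = 5, geometric multiplicity = 3

Determining the block sizes for each eigenvalue:
  λ = 1: with am = 5 and gm = 3, the partition is not yet determined (e.g. several partitions of 5 into 3 parts exist). Let N = A − (1)·I. Computing rank(N^1) = 2, rank(N^2) = 0; the number of blocks of size ≥ j is rank(N^{j−1}) − rank(N^j), giving [3, 2]. So we have 2 block(s) of size 2, 1 block(s) of size 1 → block sizes [2, 2, 1]

Assembling the blocks gives a Jordan form
J =
  [1, 1, 0, 0, 0]
  [0, 1, 0, 0, 0]
  [0, 0, 1, 1, 0]
  [0, 0, 0, 1, 0]
  [0, 0, 0, 0, 1]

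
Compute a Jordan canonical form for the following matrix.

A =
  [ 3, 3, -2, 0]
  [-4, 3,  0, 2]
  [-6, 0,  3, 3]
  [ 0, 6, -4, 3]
J_2(3) ⊕ J_2(3)

The characteristic polynomial is
  det(x·I − A) = x^4 - 12*x^3 + 54*x^2 - 108*x + 81 = (x - 3)^4

Eigenvalues and multiplicities (the geometric multiplicity of λ is n − rank(A − λI), which equals the number of Jordan blocks for λ):
  λ = 3: algebraic multiplicity = 4, geometric multiplicity = 2

Determining the block sizes for each eigenvalue:
  λ = 3: with am = 4 and gm = 2, the partition is not yet determined (e.g. several partitions of 4 into 2 parts exist). Let N = A − (3)·I. Computing rank(N^1) = 2, rank(N^2) = 0; the number of blocks of size ≥ j is rank(N^{j−1}) − rank(N^j), giving [2, 2]. So we have 2 block(s) of size 2 → block sizes [2, 2]

Assembling the blocks gives a Jordan form
J =
  [3, 1, 0, 0]
  [0, 3, 0, 0]
  [0, 0, 3, 1]
  [0, 0, 0, 3]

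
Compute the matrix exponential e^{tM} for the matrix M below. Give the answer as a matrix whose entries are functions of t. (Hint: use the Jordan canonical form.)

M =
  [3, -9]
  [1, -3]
e^{tM} =
  [3*t + 1, -9*t]
  [t, 1 - 3*t]

Strategy: write M = P · J · P⁻¹ where J is a Jordan canonical form, so e^{tM} = P · e^{tJ} · P⁻¹, and e^{tJ} can be computed block-by-block.

M has Jordan form
J =
  [0, 1]
  [0, 0]
(up to reordering of blocks).

Per-block formulas:
  For a 2×2 Jordan block J_2(0): exp(t · J_2(0)) = e^(0t)·(I + t·N), where N is the 2×2 nilpotent shift.

After assembling e^{tJ} and conjugating by P, we get:

e^{tM} =
  [3*t + 1, -9*t]
  [t, 1 - 3*t]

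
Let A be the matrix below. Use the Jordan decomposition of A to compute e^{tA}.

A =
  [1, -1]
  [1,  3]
e^{tA} =
  [-t*exp(2*t) + exp(2*t), -t*exp(2*t)]
  [t*exp(2*t), t*exp(2*t) + exp(2*t)]

Strategy: write A = P · J · P⁻¹ where J is a Jordan canonical form, so e^{tA} = P · e^{tJ} · P⁻¹, and e^{tJ} can be computed block-by-block.

A has Jordan form
J =
  [2, 1]
  [0, 2]
(up to reordering of blocks).

Per-block formulas:
  For a 2×2 Jordan block J_2(2): exp(t · J_2(2)) = e^(2t)·(I + t·N), where N is the 2×2 nilpotent shift.

After assembling e^{tJ} and conjugating by P, we get:

e^{tA} =
  [-t*exp(2*t) + exp(2*t), -t*exp(2*t)]
  [t*exp(2*t), t*exp(2*t) + exp(2*t)]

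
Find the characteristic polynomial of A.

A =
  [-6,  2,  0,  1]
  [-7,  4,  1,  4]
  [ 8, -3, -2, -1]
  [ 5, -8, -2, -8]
x^4 + 12*x^3 + 54*x^2 + 108*x + 81

Expanding det(x·I − A) (e.g. by cofactor expansion or by noting that A is similar to its Jordan form J, which has the same characteristic polynomial as A) gives
  χ_A(x) = x^4 + 12*x^3 + 54*x^2 + 108*x + 81
which factors as (x + 3)^4. The eigenvalues (with algebraic multiplicities) are λ = -3 with multiplicity 4.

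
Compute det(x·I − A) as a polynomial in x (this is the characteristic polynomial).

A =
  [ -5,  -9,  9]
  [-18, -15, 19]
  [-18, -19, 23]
x^3 - 3*x^2 - 24*x + 80

Expanding det(x·I − A) (e.g. by cofactor expansion or by noting that A is similar to its Jordan form J, which has the same characteristic polynomial as A) gives
  χ_A(x) = x^3 - 3*x^2 - 24*x + 80
which factors as (x - 4)^2*(x + 5). The eigenvalues (with algebraic multiplicities) are λ = -5 with multiplicity 1, λ = 4 with multiplicity 2.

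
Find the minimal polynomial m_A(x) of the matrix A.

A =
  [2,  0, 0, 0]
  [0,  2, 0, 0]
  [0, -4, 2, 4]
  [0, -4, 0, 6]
x^2 - 8*x + 12

The characteristic polynomial is χ_A(x) = (x - 6)*(x - 2)^3, so the eigenvalues are known. The minimal polynomial is
  m_A(x) = Π_λ (x − λ)^{k_λ}
where k_λ is the size of the *largest* Jordan block for λ (equivalently, the smallest k with (A − λI)^k v = 0 for every generalised eigenvector v of λ).

  λ = 2: largest Jordan block has size 1, contributing (x − 2)
  λ = 6: largest Jordan block has size 1, contributing (x − 6)

So m_A(x) = (x - 6)*(x - 2) = x^2 - 8*x + 12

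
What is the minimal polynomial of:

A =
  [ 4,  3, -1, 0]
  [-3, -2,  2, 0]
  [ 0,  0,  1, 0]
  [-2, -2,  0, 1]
x^3 - 3*x^2 + 3*x - 1

The characteristic polynomial is χ_A(x) = (x - 1)^4, so the eigenvalues are known. The minimal polynomial is
  m_A(x) = Π_λ (x − λ)^{k_λ}
where k_λ is the size of the *largest* Jordan block for λ (equivalently, the smallest k with (A − λI)^k v = 0 for every generalised eigenvector v of λ).

  λ = 1: largest Jordan block has size 3, contributing (x − 1)^3

So m_A(x) = (x - 1)^3 = x^3 - 3*x^2 + 3*x - 1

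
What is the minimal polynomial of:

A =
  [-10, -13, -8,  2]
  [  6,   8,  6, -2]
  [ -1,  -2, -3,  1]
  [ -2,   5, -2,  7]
x^4 - 2*x^3 - 11*x^2 + 12*x + 36

The characteristic polynomial is χ_A(x) = (x - 3)^2*(x + 2)^2, so the eigenvalues are known. The minimal polynomial is
  m_A(x) = Π_λ (x − λ)^{k_λ}
where k_λ is the size of the *largest* Jordan block for λ (equivalently, the smallest k with (A − λI)^k v = 0 for every generalised eigenvector v of λ).

  λ = -2: largest Jordan block has size 2, contributing (x + 2)^2
  λ = 3: largest Jordan block has size 2, contributing (x − 3)^2

So m_A(x) = (x - 3)^2*(x + 2)^2 = x^4 - 2*x^3 - 11*x^2 + 12*x + 36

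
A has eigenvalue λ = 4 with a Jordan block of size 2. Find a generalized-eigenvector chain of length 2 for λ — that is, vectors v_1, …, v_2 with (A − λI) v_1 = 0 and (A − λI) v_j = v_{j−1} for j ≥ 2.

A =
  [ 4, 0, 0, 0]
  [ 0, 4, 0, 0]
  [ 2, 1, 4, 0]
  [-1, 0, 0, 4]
A Jordan chain for λ = 4 of length 2:
v_1 = (0, 0, 2, -1)ᵀ
v_2 = (1, 0, 0, 0)ᵀ

Let N = A − (4)·I. We want v_2 with N^2 v_2 = 0 but N^1 v_2 ≠ 0; then v_{j-1} := N · v_j for j = 2, …, 2.

Pick v_2 = (1, 0, 0, 0)ᵀ.
Then v_1 = N · v_2 = (0, 0, 2, -1)ᵀ.

Sanity check: (A − (4)·I) v_1 = (0, 0, 0, 0)ᵀ = 0. ✓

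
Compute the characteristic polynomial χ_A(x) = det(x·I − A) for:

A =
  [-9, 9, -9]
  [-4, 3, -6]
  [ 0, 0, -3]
x^3 + 9*x^2 + 27*x + 27

Expanding det(x·I − A) (e.g. by cofactor expansion or by noting that A is similar to its Jordan form J, which has the same characteristic polynomial as A) gives
  χ_A(x) = x^3 + 9*x^2 + 27*x + 27
which factors as (x + 3)^3. The eigenvalues (with algebraic multiplicities) are λ = -3 with multiplicity 3.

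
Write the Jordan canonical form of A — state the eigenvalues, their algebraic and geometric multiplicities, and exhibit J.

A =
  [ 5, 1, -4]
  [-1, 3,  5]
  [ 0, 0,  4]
J_3(4)

The characteristic polynomial is
  det(x·I − A) = x^3 - 12*x^2 + 48*x - 64 = (x - 4)^3

Eigenvalues and multiplicities (the geometric multiplicity of λ is n − rank(A − λI), which equals the number of Jordan blocks for λ):
  λ = 4: algebraic multiplicity = 3, geometric multiplicity = 1

Determining the block sizes for each eigenvalue:
  λ = 4: one block (gm = 1), so the single block has size am = 3 → block sizes [3]

Assembling the blocks gives a Jordan form
J =
  [4, 1, 0]
  [0, 4, 1]
  [0, 0, 4]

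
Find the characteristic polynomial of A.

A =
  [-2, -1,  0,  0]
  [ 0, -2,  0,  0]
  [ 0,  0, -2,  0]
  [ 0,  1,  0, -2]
x^4 + 8*x^3 + 24*x^2 + 32*x + 16

Expanding det(x·I − A) (e.g. by cofactor expansion or by noting that A is similar to its Jordan form J, which has the same characteristic polynomial as A) gives
  χ_A(x) = x^4 + 8*x^3 + 24*x^2 + 32*x + 16
which factors as (x + 2)^4. The eigenvalues (with algebraic multiplicities) are λ = -2 with multiplicity 4.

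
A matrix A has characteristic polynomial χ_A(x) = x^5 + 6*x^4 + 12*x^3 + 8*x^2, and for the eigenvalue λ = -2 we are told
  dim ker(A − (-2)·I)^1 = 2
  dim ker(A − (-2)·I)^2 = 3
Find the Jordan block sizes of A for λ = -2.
Block sizes for λ = -2: [2, 1]

From the dimensions of kernels of powers, the number of Jordan blocks of size at least j is d_j − d_{j−1} where d_j = dim ker(N^j) (with d_0 = 0). Computing the differences gives [2, 1].
The number of blocks of size exactly k is (#blocks of size ≥ k) − (#blocks of size ≥ k + 1), so the partition is: 1 block(s) of size 1, 1 block(s) of size 2.
In nonincreasing order the block sizes are [2, 1].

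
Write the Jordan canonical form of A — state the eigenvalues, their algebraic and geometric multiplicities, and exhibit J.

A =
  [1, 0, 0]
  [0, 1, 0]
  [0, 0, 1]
J_1(1) ⊕ J_1(1) ⊕ J_1(1)

The characteristic polynomial is
  det(x·I − A) = x^3 - 3*x^2 + 3*x - 1 = (x - 1)^3

Eigenvalues and multiplicities (the geometric multiplicity of λ is n − rank(A − λI), which equals the number of Jordan blocks for λ):
  λ = 1: algebraic multiplicity = 3, geometric multiplicity = 3

Determining the block sizes for each eigenvalue:
  λ = 1: gm = am = 3, so every block has size 1 → block sizes [1, 1, 1]

Assembling the blocks gives a Jordan form
J =
  [1, 0, 0]
  [0, 1, 0]
  [0, 0, 1]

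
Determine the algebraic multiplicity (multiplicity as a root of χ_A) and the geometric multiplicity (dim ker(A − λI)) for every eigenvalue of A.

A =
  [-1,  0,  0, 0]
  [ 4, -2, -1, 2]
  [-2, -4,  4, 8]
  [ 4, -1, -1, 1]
λ = -1: alg = 2, geom = 2; λ = 2: alg = 2, geom = 1

Step 1 — factor the characteristic polynomial to read off the algebraic multiplicities:
  χ_A(x) = (x - 2)^2*(x + 1)^2

Step 2 — compute geometric multiplicities via the rank-nullity identity g(λ) = n − rank(A − λI):
  rank(A − (-1)·I) = 2, so dim ker(A − (-1)·I) = n − 2 = 2
  rank(A − (2)·I) = 3, so dim ker(A − (2)·I) = n − 3 = 1

Summary:
  λ = -1: algebraic multiplicity = 2, geometric multiplicity = 2
  λ = 2: algebraic multiplicity = 2, geometric multiplicity = 1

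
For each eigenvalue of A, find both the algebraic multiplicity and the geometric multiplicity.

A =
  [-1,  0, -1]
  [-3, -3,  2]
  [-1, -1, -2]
λ = -2: alg = 3, geom = 1

Step 1 — factor the characteristic polynomial to read off the algebraic multiplicities:
  χ_A(x) = (x + 2)^3

Step 2 — compute geometric multiplicities via the rank-nullity identity g(λ) = n − rank(A − λI):
  rank(A − (-2)·I) = 2, so dim ker(A − (-2)·I) = n − 2 = 1

Summary:
  λ = -2: algebraic multiplicity = 3, geometric multiplicity = 1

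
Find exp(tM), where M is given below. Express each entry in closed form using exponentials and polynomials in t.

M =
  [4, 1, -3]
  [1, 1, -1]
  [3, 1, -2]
e^{tM} =
  [t^2*exp(t)/2 + 3*t*exp(t) + exp(t), t*exp(t), -t^2*exp(t)/2 - 3*t*exp(t)]
  [t*exp(t), exp(t), -t*exp(t)]
  [t^2*exp(t)/2 + 3*t*exp(t), t*exp(t), -t^2*exp(t)/2 - 3*t*exp(t) + exp(t)]

Strategy: write M = P · J · P⁻¹ where J is a Jordan canonical form, so e^{tM} = P · e^{tJ} · P⁻¹, and e^{tJ} can be computed block-by-block.

M has Jordan form
J =
  [1, 1, 0]
  [0, 1, 1]
  [0, 0, 1]
(up to reordering of blocks).

Per-block formulas:
  For a 3×3 Jordan block J_3(1): exp(t · J_3(1)) = e^(1t)·(I + t·N + (t^2/2)·N^2), where N is the 3×3 nilpotent shift.

After assembling e^{tJ} and conjugating by P, we get:

e^{tM} =
  [t^2*exp(t)/2 + 3*t*exp(t) + exp(t), t*exp(t), -t^2*exp(t)/2 - 3*t*exp(t)]
  [t*exp(t), exp(t), -t*exp(t)]
  [t^2*exp(t)/2 + 3*t*exp(t), t*exp(t), -t^2*exp(t)/2 - 3*t*exp(t) + exp(t)]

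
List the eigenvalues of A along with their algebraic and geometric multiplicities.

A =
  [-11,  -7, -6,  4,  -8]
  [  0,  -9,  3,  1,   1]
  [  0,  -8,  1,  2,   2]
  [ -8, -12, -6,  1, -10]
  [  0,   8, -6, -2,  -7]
λ = -5: alg = 5, geom = 3

Step 1 — factor the characteristic polynomial to read off the algebraic multiplicities:
  χ_A(x) = (x + 5)^5

Step 2 — compute geometric multiplicities via the rank-nullity identity g(λ) = n − rank(A − λI):
  rank(A − (-5)·I) = 2, so dim ker(A − (-5)·I) = n − 2 = 3

Summary:
  λ = -5: algebraic multiplicity = 5, geometric multiplicity = 3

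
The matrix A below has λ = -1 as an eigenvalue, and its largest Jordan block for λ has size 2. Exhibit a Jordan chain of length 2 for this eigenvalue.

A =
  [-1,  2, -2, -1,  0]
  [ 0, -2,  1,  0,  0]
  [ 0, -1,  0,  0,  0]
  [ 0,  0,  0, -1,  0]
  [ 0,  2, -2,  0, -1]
A Jordan chain for λ = -1 of length 2:
v_1 = (2, -1, -1, 0, 2)ᵀ
v_2 = (0, 1, 0, 0, 0)ᵀ

Let N = A − (-1)·I. We want v_2 with N^2 v_2 = 0 but N^1 v_2 ≠ 0; then v_{j-1} := N · v_j for j = 2, …, 2.

Pick v_2 = (0, 1, 0, 0, 0)ᵀ.
Then v_1 = N · v_2 = (2, -1, -1, 0, 2)ᵀ.

Sanity check: (A − (-1)·I) v_1 = (0, 0, 0, 0, 0)ᵀ = 0. ✓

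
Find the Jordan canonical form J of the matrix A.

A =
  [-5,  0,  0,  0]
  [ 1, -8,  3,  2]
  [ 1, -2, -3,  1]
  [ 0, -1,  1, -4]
J_3(-5) ⊕ J_1(-5)

The characteristic polynomial is
  det(x·I − A) = x^4 + 20*x^3 + 150*x^2 + 500*x + 625 = (x + 5)^4

Eigenvalues and multiplicities (the geometric multiplicity of λ is n − rank(A − λI), which equals the number of Jordan blocks for λ):
  λ = -5: algebraic multiplicity = 4, geometric multiplicity = 2

Determining the block sizes for each eigenvalue:
  λ = -5: with am = 4 and gm = 2, the partition is not yet determined (e.g. several partitions of 4 into 2 parts exist). Let N = A − (-5)·I. Computing rank(N^1) = 2, rank(N^2) = 1, rank(N^3) = 0; the number of blocks of size ≥ j is rank(N^{j−1}) − rank(N^j), giving [2, 1, 1]. So we have 1 block(s) of size 3, 1 block(s) of size 1 → block sizes [3, 1]

Assembling the blocks gives a Jordan form
J =
  [-5,  1,  0,  0]
  [ 0, -5,  1,  0]
  [ 0,  0, -5,  0]
  [ 0,  0,  0, -5]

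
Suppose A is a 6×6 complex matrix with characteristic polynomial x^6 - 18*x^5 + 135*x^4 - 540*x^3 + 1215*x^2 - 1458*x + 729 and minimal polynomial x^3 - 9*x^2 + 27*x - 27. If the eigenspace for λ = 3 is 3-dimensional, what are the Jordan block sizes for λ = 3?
Block sizes for λ = 3: [3, 2, 1]

Step 1 — from the characteristic polynomial, algebraic multiplicity of λ = 3 is 6. From dim ker(A − (3)·I) = 3, there are exactly 3 Jordan blocks for λ = 3.
Step 2 — from the minimal polynomial, the factor (x − 3)^3 tells us the largest block for λ = 3 has size 3.
Step 3 — with total size 6, 3 blocks, and largest block 3, the block sizes (in nonincreasing order) are [3, 2, 1].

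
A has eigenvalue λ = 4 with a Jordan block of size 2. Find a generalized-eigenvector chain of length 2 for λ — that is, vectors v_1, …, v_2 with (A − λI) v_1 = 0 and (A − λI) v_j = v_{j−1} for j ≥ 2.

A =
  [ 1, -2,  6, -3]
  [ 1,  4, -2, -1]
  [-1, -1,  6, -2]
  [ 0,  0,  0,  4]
A Jordan chain for λ = 4 of length 2:
v_1 = (-2, 0, -1, 0)ᵀ
v_2 = (0, 1, 0, 0)ᵀ

Let N = A − (4)·I. We want v_2 with N^2 v_2 = 0 but N^1 v_2 ≠ 0; then v_{j-1} := N · v_j for j = 2, …, 2.

Pick v_2 = (0, 1, 0, 0)ᵀ.
Then v_1 = N · v_2 = (-2, 0, -1, 0)ᵀ.

Sanity check: (A − (4)·I) v_1 = (0, 0, 0, 0)ᵀ = 0. ✓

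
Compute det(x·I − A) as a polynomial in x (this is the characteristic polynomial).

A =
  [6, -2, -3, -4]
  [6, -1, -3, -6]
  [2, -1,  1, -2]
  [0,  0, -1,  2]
x^4 - 8*x^3 + 24*x^2 - 32*x + 16

Expanding det(x·I − A) (e.g. by cofactor expansion or by noting that A is similar to its Jordan form J, which has the same characteristic polynomial as A) gives
  χ_A(x) = x^4 - 8*x^3 + 24*x^2 - 32*x + 16
which factors as (x - 2)^4. The eigenvalues (with algebraic multiplicities) are λ = 2 with multiplicity 4.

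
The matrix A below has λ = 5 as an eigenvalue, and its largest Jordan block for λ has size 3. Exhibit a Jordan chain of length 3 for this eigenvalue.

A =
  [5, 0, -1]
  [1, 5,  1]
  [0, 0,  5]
A Jordan chain for λ = 5 of length 3:
v_1 = (0, -1, 0)ᵀ
v_2 = (-1, 1, 0)ᵀ
v_3 = (0, 0, 1)ᵀ

Let N = A − (5)·I. We want v_3 with N^3 v_3 = 0 but N^2 v_3 ≠ 0; then v_{j-1} := N · v_j for j = 3, …, 2.

Pick v_3 = (0, 0, 1)ᵀ.
Then v_2 = N · v_3 = (-1, 1, 0)ᵀ.
Then v_1 = N · v_2 = (0, -1, 0)ᵀ.

Sanity check: (A − (5)·I) v_1 = (0, 0, 0)ᵀ = 0. ✓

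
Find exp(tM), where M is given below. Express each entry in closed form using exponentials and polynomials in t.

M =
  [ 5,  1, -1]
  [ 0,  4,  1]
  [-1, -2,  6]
e^{tM} =
  [t^2*exp(5*t)/2 + exp(5*t), t^2*exp(5*t)/2 + t*exp(5*t), -t*exp(5*t)]
  [-t^2*exp(5*t)/2, -t^2*exp(5*t)/2 - t*exp(5*t) + exp(5*t), t*exp(5*t)]
  [-t^2*exp(5*t)/2 - t*exp(5*t), -t^2*exp(5*t)/2 - 2*t*exp(5*t), t*exp(5*t) + exp(5*t)]

Strategy: write M = P · J · P⁻¹ where J is a Jordan canonical form, so e^{tM} = P · e^{tJ} · P⁻¹, and e^{tJ} can be computed block-by-block.

M has Jordan form
J =
  [5, 1, 0]
  [0, 5, 1]
  [0, 0, 5]
(up to reordering of blocks).

Per-block formulas:
  For a 3×3 Jordan block J_3(5): exp(t · J_3(5)) = e^(5t)·(I + t·N + (t^2/2)·N^2), where N is the 3×3 nilpotent shift.

After assembling e^{tJ} and conjugating by P, we get:

e^{tM} =
  [t^2*exp(5*t)/2 + exp(5*t), t^2*exp(5*t)/2 + t*exp(5*t), -t*exp(5*t)]
  [-t^2*exp(5*t)/2, -t^2*exp(5*t)/2 - t*exp(5*t) + exp(5*t), t*exp(5*t)]
  [-t^2*exp(5*t)/2 - t*exp(5*t), -t^2*exp(5*t)/2 - 2*t*exp(5*t), t*exp(5*t) + exp(5*t)]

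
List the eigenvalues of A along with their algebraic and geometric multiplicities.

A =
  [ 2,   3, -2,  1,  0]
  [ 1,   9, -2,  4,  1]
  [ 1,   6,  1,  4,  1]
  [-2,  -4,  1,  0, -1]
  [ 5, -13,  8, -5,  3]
λ = 3: alg = 5, geom = 2

Step 1 — factor the characteristic polynomial to read off the algebraic multiplicities:
  χ_A(x) = (x - 3)^5

Step 2 — compute geometric multiplicities via the rank-nullity identity g(λ) = n − rank(A − λI):
  rank(A − (3)·I) = 3, so dim ker(A − (3)·I) = n − 3 = 2

Summary:
  λ = 3: algebraic multiplicity = 5, geometric multiplicity = 2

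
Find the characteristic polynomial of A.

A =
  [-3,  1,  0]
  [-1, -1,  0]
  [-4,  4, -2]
x^3 + 6*x^2 + 12*x + 8

Expanding det(x·I − A) (e.g. by cofactor expansion or by noting that A is similar to its Jordan form J, which has the same characteristic polynomial as A) gives
  χ_A(x) = x^3 + 6*x^2 + 12*x + 8
which factors as (x + 2)^3. The eigenvalues (with algebraic multiplicities) are λ = -2 with multiplicity 3.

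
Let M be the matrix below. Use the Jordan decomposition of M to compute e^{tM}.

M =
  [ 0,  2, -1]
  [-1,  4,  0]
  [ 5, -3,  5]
e^{tM} =
  [t^2*exp(3*t) - 3*t*exp(3*t) + exp(3*t), -t^2*exp(3*t)/2 + 2*t*exp(3*t), t^2*exp(3*t)/2 - t*exp(3*t)]
  [t^2*exp(3*t) - t*exp(3*t), -t^2*exp(3*t)/2 + t*exp(3*t) + exp(3*t), t^2*exp(3*t)/2]
  [-t^2*exp(3*t) + 5*t*exp(3*t), t^2*exp(3*t)/2 - 3*t*exp(3*t), -t^2*exp(3*t)/2 + 2*t*exp(3*t) + exp(3*t)]

Strategy: write M = P · J · P⁻¹ where J is a Jordan canonical form, so e^{tM} = P · e^{tJ} · P⁻¹, and e^{tJ} can be computed block-by-block.

M has Jordan form
J =
  [3, 1, 0]
  [0, 3, 1]
  [0, 0, 3]
(up to reordering of blocks).

Per-block formulas:
  For a 3×3 Jordan block J_3(3): exp(t · J_3(3)) = e^(3t)·(I + t·N + (t^2/2)·N^2), where N is the 3×3 nilpotent shift.

After assembling e^{tJ} and conjugating by P, we get:

e^{tM} =
  [t^2*exp(3*t) - 3*t*exp(3*t) + exp(3*t), -t^2*exp(3*t)/2 + 2*t*exp(3*t), t^2*exp(3*t)/2 - t*exp(3*t)]
  [t^2*exp(3*t) - t*exp(3*t), -t^2*exp(3*t)/2 + t*exp(3*t) + exp(3*t), t^2*exp(3*t)/2]
  [-t^2*exp(3*t) + 5*t*exp(3*t), t^2*exp(3*t)/2 - 3*t*exp(3*t), -t^2*exp(3*t)/2 + 2*t*exp(3*t) + exp(3*t)]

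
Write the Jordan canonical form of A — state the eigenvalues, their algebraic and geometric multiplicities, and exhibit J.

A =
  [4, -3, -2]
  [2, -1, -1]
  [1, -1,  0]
J_3(1)

The characteristic polynomial is
  det(x·I − A) = x^3 - 3*x^2 + 3*x - 1 = (x - 1)^3

Eigenvalues and multiplicities (the geometric multiplicity of λ is n − rank(A − λI), which equals the number of Jordan blocks for λ):
  λ = 1: algebraic multiplicity = 3, geometric multiplicity = 1

Determining the block sizes for each eigenvalue:
  λ = 1: one block (gm = 1), so the single block has size am = 3 → block sizes [3]

Assembling the blocks gives a Jordan form
J =
  [1, 1, 0]
  [0, 1, 1]
  [0, 0, 1]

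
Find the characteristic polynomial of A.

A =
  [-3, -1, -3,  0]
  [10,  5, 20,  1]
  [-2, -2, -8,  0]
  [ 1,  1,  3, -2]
x^4 + 8*x^3 + 24*x^2 + 32*x + 16

Expanding det(x·I − A) (e.g. by cofactor expansion or by noting that A is similar to its Jordan form J, which has the same characteristic polynomial as A) gives
  χ_A(x) = x^4 + 8*x^3 + 24*x^2 + 32*x + 16
which factors as (x + 2)^4. The eigenvalues (with algebraic multiplicities) are λ = -2 with multiplicity 4.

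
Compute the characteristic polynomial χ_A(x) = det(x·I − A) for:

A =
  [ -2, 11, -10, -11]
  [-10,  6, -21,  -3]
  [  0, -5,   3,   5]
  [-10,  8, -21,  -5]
x^4 - 2*x^3 - 11*x^2 + 12*x + 36

Expanding det(x·I − A) (e.g. by cofactor expansion or by noting that A is similar to its Jordan form J, which has the same characteristic polynomial as A) gives
  χ_A(x) = x^4 - 2*x^3 - 11*x^2 + 12*x + 36
which factors as (x - 3)^2*(x + 2)^2. The eigenvalues (with algebraic multiplicities) are λ = -2 with multiplicity 2, λ = 3 with multiplicity 2.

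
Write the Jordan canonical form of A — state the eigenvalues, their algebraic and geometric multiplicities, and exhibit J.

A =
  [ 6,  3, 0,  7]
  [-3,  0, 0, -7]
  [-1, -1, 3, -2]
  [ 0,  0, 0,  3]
J_2(3) ⊕ J_2(3)

The characteristic polynomial is
  det(x·I − A) = x^4 - 12*x^3 + 54*x^2 - 108*x + 81 = (x - 3)^4

Eigenvalues and multiplicities (the geometric multiplicity of λ is n − rank(A − λI), which equals the number of Jordan blocks for λ):
  λ = 3: algebraic multiplicity = 4, geometric multiplicity = 2

Determining the block sizes for each eigenvalue:
  λ = 3: with am = 4 and gm = 2, the partition is not yet determined (e.g. several partitions of 4 into 2 parts exist). Let N = A − (3)·I. Computing rank(N^1) = 2, rank(N^2) = 0; the number of blocks of size ≥ j is rank(N^{j−1}) − rank(N^j), giving [2, 2]. So we have 2 block(s) of size 2 → block sizes [2, 2]

Assembling the blocks gives a Jordan form
J =
  [3, 1, 0, 0]
  [0, 3, 0, 0]
  [0, 0, 3, 1]
  [0, 0, 0, 3]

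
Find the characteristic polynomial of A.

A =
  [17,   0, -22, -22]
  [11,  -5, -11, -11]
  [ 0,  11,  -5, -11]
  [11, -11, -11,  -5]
x^4 - 2*x^3 - 59*x^2 + 60*x + 900

Expanding det(x·I − A) (e.g. by cofactor expansion or by noting that A is similar to its Jordan form J, which has the same characteristic polynomial as A) gives
  χ_A(x) = x^4 - 2*x^3 - 59*x^2 + 60*x + 900
which factors as (x - 6)^2*(x + 5)^2. The eigenvalues (with algebraic multiplicities) are λ = -5 with multiplicity 2, λ = 6 with multiplicity 2.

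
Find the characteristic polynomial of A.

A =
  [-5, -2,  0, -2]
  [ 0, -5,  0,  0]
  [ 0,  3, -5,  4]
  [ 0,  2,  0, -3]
x^4 + 18*x^3 + 120*x^2 + 350*x + 375

Expanding det(x·I − A) (e.g. by cofactor expansion or by noting that A is similar to its Jordan form J, which has the same characteristic polynomial as A) gives
  χ_A(x) = x^4 + 18*x^3 + 120*x^2 + 350*x + 375
which factors as (x + 3)*(x + 5)^3. The eigenvalues (with algebraic multiplicities) are λ = -5 with multiplicity 3, λ = -3 with multiplicity 1.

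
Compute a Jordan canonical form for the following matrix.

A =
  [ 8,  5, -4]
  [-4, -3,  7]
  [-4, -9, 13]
J_3(6)

The characteristic polynomial is
  det(x·I − A) = x^3 - 18*x^2 + 108*x - 216 = (x - 6)^3

Eigenvalues and multiplicities (the geometric multiplicity of λ is n − rank(A − λI), which equals the number of Jordan blocks for λ):
  λ = 6: algebraic multiplicity = 3, geometric multiplicity = 1

Determining the block sizes for each eigenvalue:
  λ = 6: one block (gm = 1), so the single block has size am = 3 → block sizes [3]

Assembling the blocks gives a Jordan form
J =
  [6, 1, 0]
  [0, 6, 1]
  [0, 0, 6]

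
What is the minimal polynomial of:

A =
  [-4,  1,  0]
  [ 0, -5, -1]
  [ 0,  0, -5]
x^3 + 14*x^2 + 65*x + 100

The characteristic polynomial is χ_A(x) = (x + 4)*(x + 5)^2, so the eigenvalues are known. The minimal polynomial is
  m_A(x) = Π_λ (x − λ)^{k_λ}
where k_λ is the size of the *largest* Jordan block for λ (equivalently, the smallest k with (A − λI)^k v = 0 for every generalised eigenvector v of λ).

  λ = -5: largest Jordan block has size 2, contributing (x + 5)^2
  λ = -4: largest Jordan block has size 1, contributing (x + 4)

So m_A(x) = (x + 4)*(x + 5)^2 = x^3 + 14*x^2 + 65*x + 100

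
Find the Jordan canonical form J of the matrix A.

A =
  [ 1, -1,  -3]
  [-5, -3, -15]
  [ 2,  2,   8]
J_2(2) ⊕ J_1(2)

The characteristic polynomial is
  det(x·I − A) = x^3 - 6*x^2 + 12*x - 8 = (x - 2)^3

Eigenvalues and multiplicities (the geometric multiplicity of λ is n − rank(A − λI), which equals the number of Jordan blocks for λ):
  λ = 2: algebraic multiplicity = 3, geometric multiplicity = 2

Determining the block sizes for each eigenvalue:
  λ = 2: 2 blocks summing to 3 forces exactly one block of size 2 and the rest size 1 → block sizes [2, 1]

Assembling the blocks gives a Jordan form
J =
  [2, 1, 0]
  [0, 2, 0]
  [0, 0, 2]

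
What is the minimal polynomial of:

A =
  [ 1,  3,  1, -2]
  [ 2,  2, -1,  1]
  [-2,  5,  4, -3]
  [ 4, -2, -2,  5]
x^2 - 6*x + 9

The characteristic polynomial is χ_A(x) = (x - 3)^4, so the eigenvalues are known. The minimal polynomial is
  m_A(x) = Π_λ (x − λ)^{k_λ}
where k_λ is the size of the *largest* Jordan block for λ (equivalently, the smallest k with (A − λI)^k v = 0 for every generalised eigenvector v of λ).

  λ = 3: largest Jordan block has size 2, contributing (x − 3)^2

So m_A(x) = (x - 3)^2 = x^2 - 6*x + 9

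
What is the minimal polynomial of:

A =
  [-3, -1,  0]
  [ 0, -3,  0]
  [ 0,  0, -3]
x^2 + 6*x + 9

The characteristic polynomial is χ_A(x) = (x + 3)^3, so the eigenvalues are known. The minimal polynomial is
  m_A(x) = Π_λ (x − λ)^{k_λ}
where k_λ is the size of the *largest* Jordan block for λ (equivalently, the smallest k with (A − λI)^k v = 0 for every generalised eigenvector v of λ).

  λ = -3: largest Jordan block has size 2, contributing (x + 3)^2

So m_A(x) = (x + 3)^2 = x^2 + 6*x + 9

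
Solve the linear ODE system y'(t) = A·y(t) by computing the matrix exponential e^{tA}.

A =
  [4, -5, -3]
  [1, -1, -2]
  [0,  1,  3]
e^{tA} =
  [-t^2*exp(2*t)/2 + 2*t*exp(2*t) + exp(2*t), t^2*exp(2*t) - 5*t*exp(2*t), t^2*exp(2*t)/2 - 3*t*exp(2*t)]
  [-t^2*exp(2*t)/2 + t*exp(2*t), t^2*exp(2*t) - 3*t*exp(2*t) + exp(2*t), t^2*exp(2*t)/2 - 2*t*exp(2*t)]
  [t^2*exp(2*t)/2, -t^2*exp(2*t) + t*exp(2*t), -t^2*exp(2*t)/2 + t*exp(2*t) + exp(2*t)]

Strategy: write A = P · J · P⁻¹ where J is a Jordan canonical form, so e^{tA} = P · e^{tJ} · P⁻¹, and e^{tJ} can be computed block-by-block.

A has Jordan form
J =
  [2, 1, 0]
  [0, 2, 1]
  [0, 0, 2]
(up to reordering of blocks).

Per-block formulas:
  For a 3×3 Jordan block J_3(2): exp(t · J_3(2)) = e^(2t)·(I + t·N + (t^2/2)·N^2), where N is the 3×3 nilpotent shift.

After assembling e^{tJ} and conjugating by P, we get:

e^{tA} =
  [-t^2*exp(2*t)/2 + 2*t*exp(2*t) + exp(2*t), t^2*exp(2*t) - 5*t*exp(2*t), t^2*exp(2*t)/2 - 3*t*exp(2*t)]
  [-t^2*exp(2*t)/2 + t*exp(2*t), t^2*exp(2*t) - 3*t*exp(2*t) + exp(2*t), t^2*exp(2*t)/2 - 2*t*exp(2*t)]
  [t^2*exp(2*t)/2, -t^2*exp(2*t) + t*exp(2*t), -t^2*exp(2*t)/2 + t*exp(2*t) + exp(2*t)]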